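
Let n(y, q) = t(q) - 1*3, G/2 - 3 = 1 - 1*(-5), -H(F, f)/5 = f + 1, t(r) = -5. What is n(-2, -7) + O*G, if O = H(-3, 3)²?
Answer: 7192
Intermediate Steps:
H(F, f) = -5 - 5*f (H(F, f) = -5*(f + 1) = -5*(1 + f) = -5 - 5*f)
G = 18 (G = 6 + 2*(1 - 1*(-5)) = 6 + 2*(1 + 5) = 6 + 2*6 = 6 + 12 = 18)
n(y, q) = -8 (n(y, q) = -5 - 1*3 = -5 - 3 = -8)
O = 400 (O = (-5 - 5*3)² = (-5 - 15)² = (-20)² = 400)
n(-2, -7) + O*G = -8 + 400*18 = -8 + 7200 = 7192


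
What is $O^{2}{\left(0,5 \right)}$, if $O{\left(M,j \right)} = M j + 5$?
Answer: $25$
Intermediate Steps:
$O{\left(M,j \right)} = 5 + M j$
$O^{2}{\left(0,5 \right)} = \left(5 + 0 \cdot 5\right)^{2} = \left(5 + 0\right)^{2} = 5^{2} = 25$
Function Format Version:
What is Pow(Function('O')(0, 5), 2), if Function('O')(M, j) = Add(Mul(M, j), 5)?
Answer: 25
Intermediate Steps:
Function('O')(M, j) = Add(5, Mul(M, j))
Pow(Function('O')(0, 5), 2) = Pow(Add(5, Mul(0, 5)), 2) = Pow(Add(5, 0), 2) = Pow(5, 2) = 25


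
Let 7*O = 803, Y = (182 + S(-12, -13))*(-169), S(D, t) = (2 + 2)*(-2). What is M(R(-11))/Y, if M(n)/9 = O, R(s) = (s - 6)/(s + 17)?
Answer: -2409/68614 ≈ -0.035109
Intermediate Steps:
S(D, t) = -8 (S(D, t) = 4*(-2) = -8)
Y = -29406 (Y = (182 - 8)*(-169) = 174*(-169) = -29406)
R(s) = (-6 + s)/(17 + s)
O = 803/7 (O = (⅐)*803 = 803/7 ≈ 114.71)
M(n) = 7227/7 (M(n) = 9*(803/7) = 7227/7)
M(R(-11))/Y = (7227/7)/(-29406) = (7227/7)*(-1/29406) = -2409/68614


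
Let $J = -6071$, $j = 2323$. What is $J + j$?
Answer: $-3748$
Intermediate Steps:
$J + j = -6071 + 2323 = -3748$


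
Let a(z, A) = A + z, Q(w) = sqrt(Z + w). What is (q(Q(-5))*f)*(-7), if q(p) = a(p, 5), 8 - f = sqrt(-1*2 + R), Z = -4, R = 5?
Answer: -7*(5 + 3*I)*(8 - sqrt(3)) ≈ -219.38 - 131.63*I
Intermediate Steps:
Q(w) = sqrt(-4 + w)
f = 8 - sqrt(3) (f = 8 - sqrt(-1*2 + 5) = 8 - sqrt(-2 + 5) = 8 - sqrt(3) ≈ 6.2680)
q(p) = 5 + p
(q(Q(-5))*f)*(-7) = ((5 + sqrt(-4 - 5))*(8 - sqrt(3)))*(-7) = ((5 + sqrt(-9))*(8 - sqrt(3)))*(-7) = ((5 + 3*I)*(8 - sqrt(3)))*(-7) = -7*(5 + 3*I)*(8 - sqrt(3))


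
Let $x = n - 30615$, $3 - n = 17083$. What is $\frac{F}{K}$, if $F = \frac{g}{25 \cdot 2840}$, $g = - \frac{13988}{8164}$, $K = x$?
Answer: $\frac{269}{531656165000} \approx 5.0597 \cdot 10^{-10}$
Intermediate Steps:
$n = -17080$ ($n = 3 - 17083 = -17080$)
$x = -47695$ ($x = -17080 - 30615 = -47695$)
$K = -47695$
$g = - \frac{269}{157}$ ($g = \left(-13988\right) \frac{1}{8164} = - \frac{269}{157} \approx -1.7134$)
$F = - \frac{269}{11147000}$ ($F = - \frac{269}{157 \cdot 25 \cdot 2840} = - \frac{269}{157 \cdot 71000} = \left(- \frac{269}{157}\right) \frac{1}{71000} = - \frac{269}{11147000} \approx -2.4132 \cdot 10^{-5}$)
$\frac{F}{K} = - \frac{269}{11147000 \left(-47695\right)} = \left(- \frac{269}{11147000}\right) \left(- \frac{1}{47695}\right) = \frac{269}{531656165000}$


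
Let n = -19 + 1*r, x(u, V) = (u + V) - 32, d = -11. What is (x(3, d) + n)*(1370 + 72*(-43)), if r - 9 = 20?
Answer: 51780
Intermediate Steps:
r = 29 (r = 9 + 20 = 29)
x(u, V) = -32 + V + u (x(u, V) = (V + u) - 32 = -32 + V + u)
n = 10 (n = -19 + 1*29 = -19 + 29 = 10)
(x(3, d) + n)*(1370 + 72*(-43)) = ((-32 - 11 + 3) + 10)*(1370 + 72*(-43)) = (-40 + 10)*(1370 - 3096) = -30*(-1726) = 51780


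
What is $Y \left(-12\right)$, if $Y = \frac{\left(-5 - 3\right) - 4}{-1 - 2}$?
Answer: $-48$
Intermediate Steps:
$Y = 4$ ($Y = \frac{-8 - 4}{-3} = \left(-12\right) \left(- \frac{1}{3}\right) = 4$)
$Y \left(-12\right) = 4 \left(-12\right) = -48$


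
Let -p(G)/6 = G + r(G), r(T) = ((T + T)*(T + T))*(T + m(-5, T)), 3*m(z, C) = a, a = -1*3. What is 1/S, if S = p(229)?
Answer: -1/286958526 ≈ -3.4848e-9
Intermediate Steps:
a = -3
m(z, C) = -1 (m(z, C) = (⅓)*(-3) = -1)
r(T) = 4*T²*(-1 + T) (r(T) = ((T + T)*(T + T))*(T - 1) = ((2*T)*(2*T))*(-1 + T) = (4*T²)*(-1 + T) = 4*T²*(-1 + T))
p(G) = -6*G - 24*G²*(-1 + G) (p(G) = -6*(G + 4*G²*(-1 + G)) = -6*G - 24*G²*(-1 + G))
S = -286958526 (S = 6*229*(-1 + 4*229*(1 - 1*229)) = 6*229*(-1 + 4*229*(1 - 229)) = 6*229*(-1 + 4*229*(-228)) = 6*229*(-1 - 208848) = 6*229*(-208849) = -286958526)
1/S = 1/(-286958526) = -1/286958526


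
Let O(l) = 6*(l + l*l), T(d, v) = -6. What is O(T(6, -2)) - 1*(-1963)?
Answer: 2143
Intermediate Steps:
O(l) = 6*l + 6*l² (O(l) = 6*(l + l²) = 6*l + 6*l²)
O(T(6, -2)) - 1*(-1963) = 6*(-6)*(1 - 6) - 1*(-1963) = 6*(-6)*(-5) + 1963 = 180 + 1963 = 2143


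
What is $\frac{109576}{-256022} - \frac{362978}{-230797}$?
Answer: $\frac{4831467246}{4220650681} \approx 1.1447$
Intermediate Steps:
$\frac{109576}{-256022} - \frac{362978}{-230797} = 109576 \left(- \frac{1}{256022}\right) - - \frac{51854}{32971} = - \frac{54788}{128011} + \frac{51854}{32971} = \frac{4831467246}{4220650681}$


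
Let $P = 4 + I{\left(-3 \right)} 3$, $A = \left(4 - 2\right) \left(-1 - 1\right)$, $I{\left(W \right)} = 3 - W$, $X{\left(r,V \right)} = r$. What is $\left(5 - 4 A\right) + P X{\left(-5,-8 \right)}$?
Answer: $-89$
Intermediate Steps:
$A = -4$ ($A = 2 \left(-2\right) = -4$)
$P = 22$ ($P = 4 + \left(3 - -3\right) 3 = 4 + \left(3 + 3\right) 3 = 4 + 6 \cdot 3 = 4 + 18 = 22$)
$\left(5 - 4 A\right) + P X{\left(-5,-8 \right)} = \left(5 - -16\right) + 22 \left(-5\right) = \left(5 + 16\right) - 110 = 21 - 110 = -89$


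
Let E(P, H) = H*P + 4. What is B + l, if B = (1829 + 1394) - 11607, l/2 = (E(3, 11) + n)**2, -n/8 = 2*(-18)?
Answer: 202866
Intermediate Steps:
E(P, H) = 4 + H*P
n = 288 (n = -16*(-18) = -8*(-36) = 288)
l = 211250 (l = 2*((4 + 11*3) + 288)**2 = 2*((4 + 33) + 288)**2 = 2*(37 + 288)**2 = 2*325**2 = 2*105625 = 211250)
B = -8384 (B = 3223 - 11607 = -8384)
B + l = -8384 + 211250 = 202866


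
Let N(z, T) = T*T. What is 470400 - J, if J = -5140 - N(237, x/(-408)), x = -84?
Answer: 549724289/1156 ≈ 4.7554e+5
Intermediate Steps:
N(z, T) = T²
J = -5941889/1156 (J = -5140 - (-84/(-408))² = -5140 - (-84*(-1/408))² = -5140 - (7/34)² = -5140 - 1*49/1156 = -5140 - 49/1156 = -5941889/1156 ≈ -5140.0)
470400 - J = 470400 - 1*(-5941889/1156) = 470400 + 5941889/1156 = 549724289/1156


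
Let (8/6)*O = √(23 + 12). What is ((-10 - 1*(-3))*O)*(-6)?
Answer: 63*√35/2 ≈ 186.36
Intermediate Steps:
O = 3*√35/4 (O = 3*√(23 + 12)/4 = 3*√35/4 ≈ 4.4371)
((-10 - 1*(-3))*O)*(-6) = ((-10 - 1*(-3))*(3*√35/4))*(-6) = ((-10 + 3)*(3*√35/4))*(-6) = -21*√35/4*(-6) = 63*√35/2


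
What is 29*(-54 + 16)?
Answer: -1102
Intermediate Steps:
29*(-54 + 16) = 29*(-38) = -1102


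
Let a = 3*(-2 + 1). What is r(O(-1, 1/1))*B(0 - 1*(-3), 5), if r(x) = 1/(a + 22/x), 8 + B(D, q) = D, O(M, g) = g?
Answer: -5/19 ≈ -0.26316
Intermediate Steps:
a = -3 (a = 3*(-1) = -3)
B(D, q) = -8 + D
r(x) = 1/(-3 + 22/x)
r(O(-1, 1/1))*B(0 - 1*(-3), 5) = (-1/(1*(-22 + 3/1)))*(-8 + (0 - 1*(-3))) = (-1*1/(-22 + 3*1))*(-8 + (0 + 3)) = (-1*1/(-22 + 3))*(-8 + 3) = -1*1/(-19)*(-5) = -1*1*(-1/19)*(-5) = (1/19)*(-5) = -5/19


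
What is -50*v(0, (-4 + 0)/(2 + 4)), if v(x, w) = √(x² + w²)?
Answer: -100/3 ≈ -33.333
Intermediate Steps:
v(x, w) = √(w² + x²)
-50*v(0, (-4 + 0)/(2 + 4)) = -50*√(((-4 + 0)/(2 + 4))² + 0²) = -50*√((-4/6)² + 0) = -50*√((-4*⅙)² + 0) = -50*√((-⅔)² + 0) = -50*√(4/9 + 0) = -50*√(4/9) = -50*⅔ = -100/3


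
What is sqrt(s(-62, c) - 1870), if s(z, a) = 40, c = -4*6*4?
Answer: I*sqrt(1830) ≈ 42.779*I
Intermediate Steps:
c = -96 (c = -24*4 = -96)
sqrt(s(-62, c) - 1870) = sqrt(40 - 1870) = sqrt(-1830) = I*sqrt(1830)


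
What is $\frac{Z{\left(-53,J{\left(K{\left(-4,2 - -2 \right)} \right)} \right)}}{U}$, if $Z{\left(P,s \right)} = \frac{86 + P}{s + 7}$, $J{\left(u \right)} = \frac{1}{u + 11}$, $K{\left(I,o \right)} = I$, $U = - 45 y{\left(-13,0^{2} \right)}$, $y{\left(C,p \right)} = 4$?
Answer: $- \frac{77}{3000} \approx -0.025667$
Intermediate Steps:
$U = -180$ ($U = \left(-45\right) 4 = -180$)
$J{\left(u \right)} = \frac{1}{11 + u}$
$Z{\left(P,s \right)} = \frac{86 + P}{7 + s}$
$\frac{Z{\left(-53,J{\left(K{\left(-4,2 - -2 \right)} \right)} \right)}}{U} = \frac{\frac{1}{7 + \frac{1}{11 - 4}} \left(86 - 53\right)}{-180} = \frac{1}{7 + \frac{1}{7}} \cdot 33 \left(- \frac{1}{180}\right) = \frac{1}{\frac{50}{7}} \cdot 33 \left(- \frac{1}{180}\right) = \frac{7}{50} \cdot 33 \left(- \frac{1}{180}\right) = \frac{231}{50} \left(- \frac{1}{180}\right) = - \frac{77}{3000}$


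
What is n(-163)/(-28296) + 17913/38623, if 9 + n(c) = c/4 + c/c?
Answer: 678332159/1457168544 ≈ 0.46551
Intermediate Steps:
n(c) = -8 + c/4 (n(c) = -9 + (c/4 + c/c) = -9 + (c*(¼) + 1) = -9 + (c/4 + 1) = -9 + (1 + c/4) = -8 + c/4)
n(-163)/(-28296) + 17913/38623 = (-8 + (¼)*(-163))/(-28296) + 17913/38623 = (-8 - 163/4)*(-1/28296) + 17913*(1/38623) = -195/4*(-1/28296) + 17913/38623 = 65/37728 + 17913/38623 = 678332159/1457168544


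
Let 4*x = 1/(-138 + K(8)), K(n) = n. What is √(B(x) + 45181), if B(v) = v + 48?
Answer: 9*√37746670/260 ≈ 212.67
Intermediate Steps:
x = -1/520 (x = 1/(4*(-138 + 8)) = (¼)/(-130) = (¼)*(-1/130) = -1/520 ≈ -0.0019231)
B(v) = 48 + v
√(B(x) + 45181) = √((48 - 1/520) + 45181) = √(24959/520 + 45181) = √(23519079/520) = 9*√37746670/260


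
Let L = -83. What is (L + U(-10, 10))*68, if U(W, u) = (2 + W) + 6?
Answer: -5780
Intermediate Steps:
U(W, u) = 8 + W
(L + U(-10, 10))*68 = (-83 + (8 - 10))*68 = (-83 - 2)*68 = -85*68 = -5780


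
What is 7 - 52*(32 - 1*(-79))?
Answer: -5765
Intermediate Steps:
7 - 52*(32 - 1*(-79)) = 7 - 52*(32 + 79) = 7 - 52*111 = 7 - 5772 = -5765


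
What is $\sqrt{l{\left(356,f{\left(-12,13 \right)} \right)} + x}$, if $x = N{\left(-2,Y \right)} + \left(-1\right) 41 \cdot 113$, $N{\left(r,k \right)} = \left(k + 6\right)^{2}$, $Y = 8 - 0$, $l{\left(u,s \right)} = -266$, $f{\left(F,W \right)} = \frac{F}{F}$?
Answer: $i \sqrt{4703} \approx 68.578 i$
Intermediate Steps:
$f{\left(F,W \right)} = 1$
$Y = 8$ ($Y = 8 + 0 = 8$)
$N{\left(r,k \right)} = \left(6 + k\right)^{2}$
$x = -4437$ ($x = \left(6 + 8\right)^{2} + \left(-1\right) 41 \cdot 113 = 14^{2} - 4633 = 196 - 4633 = -4437$)
$\sqrt{l{\left(356,f{\left(-12,13 \right)} \right)} + x} = \sqrt{-266 - 4437} = \sqrt{-4703} = i \sqrt{4703}$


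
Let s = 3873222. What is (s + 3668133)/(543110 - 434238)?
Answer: 7541355/108872 ≈ 69.268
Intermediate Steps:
(s + 3668133)/(543110 - 434238) = (3873222 + 3668133)/(543110 - 434238) = 7541355/108872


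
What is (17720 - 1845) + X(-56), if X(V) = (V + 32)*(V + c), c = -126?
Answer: 20243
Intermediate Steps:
X(V) = (-126 + V)*(32 + V) (X(V) = (V + 32)*(V - 126) = (32 + V)*(-126 + V) = (-126 + V)*(32 + V))
(17720 - 1845) + X(-56) = (17720 - 1845) + (-4032 + (-56)² - 94*(-56)) = 15875 + (-4032 + 3136 + 5264) = 15875 + 4368 = 20243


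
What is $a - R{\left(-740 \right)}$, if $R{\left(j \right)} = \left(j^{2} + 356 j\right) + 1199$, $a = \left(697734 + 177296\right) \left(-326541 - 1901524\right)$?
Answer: $-1949624002309$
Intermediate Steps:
$a = -1949623716950$ ($a = 875030 \left(-2228065\right) = -1949623716950$)
$R{\left(j \right)} = 1199 + j^{2} + 356 j$
$a - R{\left(-740 \right)} = -1949623716950 - \left(1199 + \left(-740\right)^{2} + 356 \left(-740\right)\right) = -1949623716950 - \left(1199 + 547600 - 263440\right) = -1949623716950 - 285359 = -1949624002309$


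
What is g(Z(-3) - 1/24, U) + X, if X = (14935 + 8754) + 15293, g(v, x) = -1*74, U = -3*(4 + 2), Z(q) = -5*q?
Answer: 38908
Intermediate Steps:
U = -18 (U = -3*6 = -18)
g(v, x) = -74
X = 38982 (X = 23689 + 15293 = 38982)
g(Z(-3) - 1/24, U) + X = -74 + 38982 = 38908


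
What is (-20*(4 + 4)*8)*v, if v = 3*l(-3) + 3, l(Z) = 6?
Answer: -26880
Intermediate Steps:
v = 21 (v = 3*6 + 3 = 18 + 3 = 21)
(-20*(4 + 4)*8)*v = (-20*(4 + 4)*8)*21 = (-20*8*8)*21 = (-5*32*8)*21 = -160*8*21 = -1280*21 = -26880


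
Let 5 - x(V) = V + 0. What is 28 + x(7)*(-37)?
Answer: 102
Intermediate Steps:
x(V) = 5 - V (x(V) = 5 - (V + 0) = 5 - V)
28 + x(7)*(-37) = 28 + (5 - 1*7)*(-37) = 28 + (5 - 7)*(-37) = 28 - 2*(-37) = 28 + 74 = 102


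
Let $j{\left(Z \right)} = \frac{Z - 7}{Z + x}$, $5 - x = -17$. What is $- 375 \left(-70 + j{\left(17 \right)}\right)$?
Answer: $\frac{340000}{13} \approx 26154.0$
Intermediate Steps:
$x = 22$ ($x = 5 - -17 = 5 + 17 = 22$)
$j{\left(Z \right)} = \frac{-7 + Z}{22 + Z}$ ($j{\left(Z \right)} = \frac{Z - 7}{Z + 22} = \frac{-7 + Z}{22 + Z}$)
$- 375 \left(-70 + j{\left(17 \right)}\right) = - 375 \left(-70 + \frac{-7 + 17}{22 + 17}\right) = - 375 \left(-70 + \frac{1}{39} \cdot 10\right) = - 375 \left(-70 + \frac{10}{39}\right) = \left(-375\right) \left(- \frac{2720}{39}\right) = \frac{340000}{13}$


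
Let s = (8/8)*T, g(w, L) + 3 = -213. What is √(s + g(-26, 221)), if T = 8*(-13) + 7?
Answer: I*√313 ≈ 17.692*I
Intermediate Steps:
g(w, L) = -216 (g(w, L) = -3 - 213 = -216)
T = -97 (T = -104 + 7 = -97)
s = -97 (s = (8/8)*(-97) = (8*(⅛))*(-97) = 1*(-97) = -97)
√(s + g(-26, 221)) = √(-97 - 216) = √(-313) = I*√313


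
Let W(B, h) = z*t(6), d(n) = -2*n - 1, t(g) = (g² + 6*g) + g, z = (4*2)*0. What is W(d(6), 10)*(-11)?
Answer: 0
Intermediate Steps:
z = 0 (z = 8*0 = 0)
t(g) = g² + 7*g
d(n) = -1 - 2*n
W(B, h) = 0 (W(B, h) = 0*(6*(7 + 6)) = 0*(6*13) = 0*78 = 0)
W(d(6), 10)*(-11) = 0*(-11) = 0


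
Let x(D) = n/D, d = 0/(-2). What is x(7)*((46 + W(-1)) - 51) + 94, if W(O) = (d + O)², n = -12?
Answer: 706/7 ≈ 100.86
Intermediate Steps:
d = 0 (d = 0*(-½) = 0)
x(D) = -12/D
W(O) = O² (W(O) = (0 + O)² = O²)
x(7)*((46 + W(-1)) - 51) + 94 = (-12/7)*((46 + (-1)²) - 51) + 94 = (-12*⅐)*((46 + 1) - 51) + 94 = -12*(47 - 51)/7 + 94 = -12/7*(-4) + 94 = 48/7 + 94 = 706/7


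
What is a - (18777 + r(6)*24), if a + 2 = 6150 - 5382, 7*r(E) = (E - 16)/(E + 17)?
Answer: -2899531/161 ≈ -18010.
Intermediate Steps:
r(E) = (-16 + E)/(7*(17 + E)) (r(E) = ((E - 16)/(E + 17))/7 = ((-16 + E)/(17 + E))/7 = (-16 + E)/(7*(17 + E)))
a = 766 (a = -2 + (6150 - 5382) = -2 + 768 = 766)
a - (18777 + r(6)*24) = 766 - (18777 + ((-16 + 6)/(7*(17 + 6)))*24) = 766 - (18777 + ((⅐)*(-10)/23)*24) = 766 - (18777 + ((⅐)*(1/23)*(-10))*24) = 766 - (18777 - 10/161*24) = 766 - (18777 - 240/161) = 766 - 1*3022857/161 = 766 - 3022857/161 = -2899531/161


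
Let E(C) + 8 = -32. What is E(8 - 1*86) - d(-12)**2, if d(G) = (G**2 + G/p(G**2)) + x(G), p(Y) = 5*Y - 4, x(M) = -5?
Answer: -620196524/32041 ≈ -19356.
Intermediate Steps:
E(C) = -40 (E(C) = -8 - 32 = -40)
p(Y) = -4 + 5*Y
d(G) = -5 + G**2 + G/(-4 + 5*G**2) (d(G) = (G**2 + G/(-4 + 5*G**2)) - 5 = -5 + G**2 + G/(-4 + 5*G**2))
E(8 - 1*86) - d(-12)**2 = -40 - ((-12 + (-5 + (-12)**2)*(-4 + 5*(-12)**2))/(-4 + 5*(-12)**2))**2 = -40 - ((-12 + (-5 + 144)*(-4 + 5*144))/(-4 + 5*144))**2 = -40 - ((-12 + 139*(-4 + 720))/(-4 + 720))**2 = -40 - ((-12 + 139*716)/716)**2 = -40 - ((-12 + 99524)/716)**2 = -40 - ((1/716)*99512)**2 = -40 - (24878/179)**2 = -40 - 1*618914884/32041 = -40 - 618914884/32041 = -620196524/32041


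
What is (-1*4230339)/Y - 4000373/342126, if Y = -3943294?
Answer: -3581834471987/337275850761 ≈ -10.620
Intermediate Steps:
(-1*4230339)/Y - 4000373/342126 = -1*4230339/(-3943294) - 4000373/342126 = -4230339*(-1/3943294) - 4000373*1/342126 = 4230339/3943294 - 4000373/342126 = -3581834471987/337275850761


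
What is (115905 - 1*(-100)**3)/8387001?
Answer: 159415/1198143 ≈ 0.13305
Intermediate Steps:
(115905 - 1*(-100)**3)/8387001 = (115905 - 1*(-1000000))*(1/8387001) = (115905 + 1000000)*(1/8387001) = 1115905*(1/8387001) = 159415/1198143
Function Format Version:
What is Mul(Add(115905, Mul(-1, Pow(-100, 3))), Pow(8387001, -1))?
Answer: Rational(159415, 1198143) ≈ 0.13305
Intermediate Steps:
Mul(Add(115905, Mul(-1, Pow(-100, 3))), Pow(8387001, -1)) = Mul(Add(115905, Mul(-1, -1000000)), Rational(1, 8387001)) = Mul(Add(115905, 1000000), Rational(1, 8387001)) = Mul(1115905, Rational(1, 8387001)) = Rational(159415, 1198143)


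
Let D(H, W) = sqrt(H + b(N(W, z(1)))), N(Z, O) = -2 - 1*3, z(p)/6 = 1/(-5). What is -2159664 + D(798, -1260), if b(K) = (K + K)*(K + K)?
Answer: -2159664 + sqrt(898) ≈ -2.1596e+6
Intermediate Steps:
z(p) = -6/5 (z(p) = 6/(-5) = 6*(-1/5) = -6/5)
N(Z, O) = -5 (N(Z, O) = -2 - 3 = -5)
b(K) = 4*K**2 (b(K) = (2*K)*(2*K) = 4*K**2)
D(H, W) = sqrt(100 + H) (D(H, W) = sqrt(H + 4*(-5)**2) = sqrt(H + 4*25) = sqrt(H + 100) = sqrt(100 + H))
-2159664 + D(798, -1260) = -2159664 + sqrt(100 + 798) = -2159664 + sqrt(898)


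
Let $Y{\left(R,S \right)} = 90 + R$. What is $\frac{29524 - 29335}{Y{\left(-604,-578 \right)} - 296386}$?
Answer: $- \frac{189}{296900} \approx -0.00063658$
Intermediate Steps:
$\frac{29524 - 29335}{Y{\left(-604,-578 \right)} - 296386} = \frac{29524 - 29335}{\left(90 - 604\right) - 296386} = \frac{189}{-514 - 296386} = \frac{189}{-296900} = 189 \left(- \frac{1}{296900}\right) = - \frac{189}{296900}$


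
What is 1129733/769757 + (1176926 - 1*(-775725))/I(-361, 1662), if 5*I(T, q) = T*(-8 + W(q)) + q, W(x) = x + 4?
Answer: -6841023364927/459449479132 ≈ -14.890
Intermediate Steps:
W(x) = 4 + x
I(T, q) = q/5 + T*(-4 + q)/5 (I(T, q) = (T*(-8 + (4 + q)) + q)/5 = (T*(-4 + q) + q)/5 = (q + T*(-4 + q))/5 = q/5 + T*(-4 + q)/5)
1129733/769757 + (1176926 - 1*(-775725))/I(-361, 1662) = 1129733/769757 + (1176926 - 1*(-775725))/(-⅘*(-361) + (⅕)*1662 + (⅕)*(-361)*1662) = 1129733*(1/769757) + (1176926 + 775725)/(1444/5 + 1662/5 - 599982/5) = 1129733/769757 + 1952651/(-596876/5) = 1129733/769757 + 1952651*(-5/596876) = 1129733/769757 - 9763255/596876 = -6841023364927/459449479132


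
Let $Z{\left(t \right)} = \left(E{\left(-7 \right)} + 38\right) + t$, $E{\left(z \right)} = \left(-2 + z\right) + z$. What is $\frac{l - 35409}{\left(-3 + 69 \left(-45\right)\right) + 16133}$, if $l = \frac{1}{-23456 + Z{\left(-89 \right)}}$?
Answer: $- \frac{832925908}{306387075} \approx -2.7185$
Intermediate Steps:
$E{\left(z \right)} = -2 + 2 z$
$Z{\left(t \right)} = 22 + t$ ($Z{\left(t \right)} = \left(\left(-2 + 2 \left(-7\right)\right) + 38\right) + t = \left(\left(-2 - 14\right) + 38\right) + t = \left(-16 + 38\right) + t = 22 + t$)
$l = - \frac{1}{23523}$ ($l = \frac{1}{-23456 + \left(22 - 89\right)} = \frac{1}{-23456 - 67} = \frac{1}{-23523} = - \frac{1}{23523} \approx -4.2512 \cdot 10^{-5}$)
$\frac{l - 35409}{\left(-3 + 69 \left(-45\right)\right) + 16133} = \frac{- \frac{1}{23523} - 35409}{\left(-3 + 69 \left(-45\right)\right) + 16133} = - \frac{832925908}{23523 \left(\left(-3 - 3105\right) + 16133\right)} = - \frac{832925908}{23523 \left(-3108 + 16133\right)} = - \frac{832925908}{23523 \cdot 13025} = \left(- \frac{832925908}{23523}\right) \frac{1}{13025} = - \frac{832925908}{306387075}$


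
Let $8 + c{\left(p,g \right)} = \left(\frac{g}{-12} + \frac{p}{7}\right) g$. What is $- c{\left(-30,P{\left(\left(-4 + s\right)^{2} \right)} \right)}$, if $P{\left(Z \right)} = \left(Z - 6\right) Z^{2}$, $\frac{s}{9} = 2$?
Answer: $\frac{13319090075224}{3} \approx 4.4397 \cdot 10^{12}$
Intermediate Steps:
$s = 18$ ($s = 9 \cdot 2 = 18$)
$P{\left(Z \right)} = Z^{2} \left(-6 + Z\right)$ ($P{\left(Z \right)} = \left(-6 + Z\right) Z^{2} = Z^{2} \left(-6 + Z\right)$)
$c{\left(p,g \right)} = -8 + g \left(- \frac{g}{12} + \frac{p}{7}\right)$ ($c{\left(p,g \right)} = -8 + \left(\frac{g}{-12} + \frac{p}{7}\right) g = -8 + \left(g \left(- \frac{1}{12}\right) + p \frac{1}{7}\right) g = -8 + \left(- \frac{g}{12} + \frac{p}{7}\right) g = -8 + g \left(- \frac{g}{12} + \frac{p}{7}\right)$)
$- c{\left(-30,P{\left(\left(-4 + s\right)^{2} \right)} \right)} = - (-8 - \frac{\left(\left(\left(-4 + 18\right)^{2}\right)^{2} \left(-6 + \left(-4 + 18\right)^{2}\right)\right)^{2}}{12} + \frac{1}{7} \left(\left(-4 + 18\right)^{2}\right)^{2} \left(-6 + \left(-4 + 18\right)^{2}\right) \left(-30\right)) = - (-8 - \frac{\left(\left(14^{2}\right)^{2} \left(-6 + 14^{2}\right)\right)^{2}}{12} + \frac{1}{7} \left(14^{2}\right)^{2} \left(-6 + 14^{2}\right) \left(-30\right)) = - (-8 - \frac{\left(196^{2} \left(-6 + 196\right)\right)^{2}}{12} + \frac{1}{7} \cdot 196^{2} \left(-6 + 196\right) \left(-30\right)) = - (-8 - \frac{\left(38416 \cdot 190\right)^{2}}{12} + \frac{1}{7} \cdot 38416 \cdot 190 \left(-30\right)) = - (-8 - \frac{7299040^{2}}{12} + \frac{1}{7} \cdot 7299040 \left(-30\right)) = - (-8 - \frac{13318996230400}{3} - 31281600) = \left(-1\right) \left(- \frac{13319090075224}{3}\right) = \frac{13319090075224}{3}$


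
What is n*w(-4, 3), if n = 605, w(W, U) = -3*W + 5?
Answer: 10285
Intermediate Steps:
w(W, U) = 5 - 3*W
n*w(-4, 3) = 605*(5 - 3*(-4)) = 605*(5 + 12) = 605*17 = 10285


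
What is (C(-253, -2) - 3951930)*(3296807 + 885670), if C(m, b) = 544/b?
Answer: -16529993964354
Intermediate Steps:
(C(-253, -2) - 3951930)*(3296807 + 885670) = (544/(-2) - 3951930)*(3296807 + 885670) = (544*(-½) - 3951930)*4182477 = (-272 - 3951930)*4182477 = -3952202*4182477 = -16529993964354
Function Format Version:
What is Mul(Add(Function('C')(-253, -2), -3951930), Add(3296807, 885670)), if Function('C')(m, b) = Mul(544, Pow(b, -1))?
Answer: -16529993964354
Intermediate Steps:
Mul(Add(Function('C')(-253, -2), -3951930), Add(3296807, 885670)) = Mul(Add(Mul(544, Pow(-2, -1)), -3951930), Add(3296807, 885670)) = Mul(Add(Mul(544, Rational(-1, 2)), -3951930), 4182477) = Mul(Add(-272, -3951930), 4182477) = Mul(-3952202, 4182477) = -16529993964354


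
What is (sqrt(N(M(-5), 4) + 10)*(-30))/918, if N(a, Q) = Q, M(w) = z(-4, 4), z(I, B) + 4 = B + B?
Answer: -5*sqrt(14)/153 ≈ -0.12228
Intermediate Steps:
z(I, B) = -4 + 2*B (z(I, B) = -4 + (B + B) = -4 + 2*B)
M(w) = 4 (M(w) = -4 + 2*4 = -4 + 8 = 4)
(sqrt(N(M(-5), 4) + 10)*(-30))/918 = (sqrt(4 + 10)*(-30))/918 = (sqrt(14)*(-30))*(1/918) = -30*sqrt(14)*(1/918) = -5*sqrt(14)/153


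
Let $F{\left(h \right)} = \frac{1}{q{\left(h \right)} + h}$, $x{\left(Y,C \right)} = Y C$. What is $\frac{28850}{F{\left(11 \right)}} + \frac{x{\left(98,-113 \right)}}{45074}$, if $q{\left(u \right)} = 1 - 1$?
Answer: $\frac{7152111413}{22537} \approx 3.1735 \cdot 10^{5}$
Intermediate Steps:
$q{\left(u \right)} = 0$
$x{\left(Y,C \right)} = C Y$
$F{\left(h \right)} = \frac{1}{h}$ ($F{\left(h \right)} = \frac{1}{0 + h} = \frac{1}{h}$)
$\frac{28850}{F{\left(11 \right)}} + \frac{x{\left(98,-113 \right)}}{45074} = \frac{28850}{\frac{1}{11}} + \frac{\left(-113\right) 98}{45074} = 28850 \frac{1}{\frac{1}{11}} - \frac{5537}{22537} = 28850 \cdot 11 - \frac{5537}{22537} = 317350 - \frac{5537}{22537} = \frac{7152111413}{22537}$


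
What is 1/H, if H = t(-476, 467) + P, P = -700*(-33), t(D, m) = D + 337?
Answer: 1/22961 ≈ 4.3552e-5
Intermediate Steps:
t(D, m) = 337 + D
P = 23100
H = 22961 (H = (337 - 476) + 23100 = -139 + 23100 = 22961)
1/H = 1/22961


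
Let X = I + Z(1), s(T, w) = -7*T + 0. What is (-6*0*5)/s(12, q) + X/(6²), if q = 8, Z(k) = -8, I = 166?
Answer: 79/18 ≈ 4.3889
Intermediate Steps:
s(T, w) = -7*T
X = 158 (X = 166 - 8 = 158)
(-6*0*5)/s(12, q) + X/(6²) = (-6*0*5)/((-7*12)) + 158/(6²) = (0*5)/(-84) + 158/36 = 0*(-1/84) + 158*(1/36) = 0 + 79/18 = 79/18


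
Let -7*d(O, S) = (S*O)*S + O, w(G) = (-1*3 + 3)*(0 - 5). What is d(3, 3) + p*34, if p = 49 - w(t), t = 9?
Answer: 11632/7 ≈ 1661.7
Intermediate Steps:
w(G) = 0 (w(G) = (-3 + 3)*(-5) = 0*(-5) = 0)
d(O, S) = -O/7 - O*S²/7 (d(O, S) = -((S*O)*S + O)/7 = -((O*S)*S + O)/7 = -(O*S² + O)/7 = -(O + O*S²)/7 = -O/7 - O*S²/7)
p = 49 (p = 49 - 1*0 = 49 + 0 = 49)
d(3, 3) + p*34 = -⅐*3*(1 + 3²) + 49*34 = -⅐*3*(1 + 9) + 1666 = -⅐*3*10 + 1666 = -30/7 + 1666 = 11632/7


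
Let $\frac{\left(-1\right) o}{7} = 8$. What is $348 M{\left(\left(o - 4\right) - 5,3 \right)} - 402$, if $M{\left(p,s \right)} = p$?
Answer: $-23022$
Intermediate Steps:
$o = -56$ ($o = \left(-7\right) 8 = -56$)
$348 M{\left(\left(o - 4\right) - 5,3 \right)} - 402 = 348 \left(\left(-56 - 4\right) - 5\right) - 402 = 348 \left(-60 - 5\right) - 402 = 348 \left(-65\right) - 402 = -22620 - 402 = -23022$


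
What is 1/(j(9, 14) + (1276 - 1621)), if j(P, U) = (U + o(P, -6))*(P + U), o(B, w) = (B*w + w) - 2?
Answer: -1/1449 ≈ -0.00069013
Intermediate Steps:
o(B, w) = -2 + w + B*w (o(B, w) = (w + B*w) - 2 = -2 + w + B*w)
j(P, U) = (P + U)*(-8 + U - 6*P) (j(P, U) = (U + (-2 - 6 + P*(-6)))*(P + U) = (U + (-2 - 6 - 6*P))*(P + U) = (U + (-8 - 6*P))*(P + U) = (-8 + U - 6*P)*(P + U) = (P + U)*(-8 + U - 6*P))
1/(j(9, 14) + (1276 - 1621)) = 1/((14² - 8*9 - 8*14 - 6*9² - 5*9*14) + (1276 - 1621)) = 1/((196 - 72 - 112 - 6*81 - 630) - 345) = 1/((196 - 72 - 112 - 486 - 630) - 345) = 1/(-1104 - 345) = 1/(-1449) = -1/1449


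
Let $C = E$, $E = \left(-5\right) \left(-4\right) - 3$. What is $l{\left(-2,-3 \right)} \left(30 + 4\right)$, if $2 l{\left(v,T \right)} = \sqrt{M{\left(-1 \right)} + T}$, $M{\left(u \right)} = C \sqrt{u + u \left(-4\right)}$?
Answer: $17 \sqrt{-3 + 17 \sqrt{3}} \approx 87.422$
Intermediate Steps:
$E = 17$ ($E = 20 - 3 = 17$)
$C = 17$
$M{\left(u \right)} = 17 \sqrt{3} \sqrt{- u}$ ($M{\left(u \right)} = 17 \sqrt{u + u \left(-4\right)} = 17 \sqrt{u - 4 u} = 17 \sqrt{- 3 u} = 17 \sqrt{3} \sqrt{- u}$)
$l{\left(v,T \right)} = \frac{\sqrt{T + 17 \sqrt{3}}}{2}$ ($l{\left(v,T \right)} = \frac{\sqrt{17 \sqrt{3} \sqrt{\left(-1\right) \left(-1\right)} + T}}{2} = \frac{\sqrt{17 \sqrt{3} \sqrt{1} + T}}{2} = \frac{\sqrt{17 \sqrt{3} \cdot 1 + T}}{2} = \frac{\sqrt{17 \sqrt{3} + T}}{2} = \frac{\sqrt{T + 17 \sqrt{3}}}{2}$)
$l{\left(-2,-3 \right)} \left(30 + 4\right) = \frac{\sqrt{-3 + 17 \sqrt{3}}}{2} \left(30 + 4\right) = \frac{\sqrt{-3 + 17 \sqrt{3}}}{2} \cdot 34 = 17 \sqrt{-3 + 17 \sqrt{3}}$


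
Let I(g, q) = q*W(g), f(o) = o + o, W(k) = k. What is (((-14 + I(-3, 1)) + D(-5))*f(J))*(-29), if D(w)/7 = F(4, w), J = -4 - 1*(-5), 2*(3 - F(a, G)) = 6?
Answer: 986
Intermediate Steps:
F(a, G) = 0 (F(a, G) = 3 - ½*6 = 3 - 3 = 0)
J = 1 (J = -4 + 5 = 1)
D(w) = 0 (D(w) = 7*0 = 0)
f(o) = 2*o
I(g, q) = g*q (I(g, q) = q*g = g*q)
(((-14 + I(-3, 1)) + D(-5))*f(J))*(-29) = (((-14 - 3*1) + 0)*(2*1))*(-29) = (((-14 - 3) + 0)*2)*(-29) = ((-17 + 0)*2)*(-29) = -17*2*(-29) = -34*(-29) = 986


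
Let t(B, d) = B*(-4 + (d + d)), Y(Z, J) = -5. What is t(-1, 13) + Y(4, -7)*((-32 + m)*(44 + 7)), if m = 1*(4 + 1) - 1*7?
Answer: 8648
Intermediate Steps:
t(B, d) = B*(-4 + 2*d)
m = -2 (m = 1*5 - 7 = 5 - 7 = -2)
t(-1, 13) + Y(4, -7)*((-32 + m)*(44 + 7)) = 2*(-1)*(-2 + 13) - 5*(-32 - 2)*(44 + 7) = 2*(-1)*11 - (-170)*51 = -22 - 5*(-1734) = -22 + 8670 = 8648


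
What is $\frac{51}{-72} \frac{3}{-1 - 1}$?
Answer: $\frac{17}{16} \approx 1.0625$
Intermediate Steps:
$\frac{51}{-72} \frac{3}{-1 - 1} = 51 \left(- \frac{1}{72}\right) \frac{3}{-2} = - \frac{17 \cdot 3 \left(- \frac{1}{2}\right)}{24} = \left(- \frac{17}{24}\right) \left(- \frac{3}{2}\right) = \frac{17}{16}$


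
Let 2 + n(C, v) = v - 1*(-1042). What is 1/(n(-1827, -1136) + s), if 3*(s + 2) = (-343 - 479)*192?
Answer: -1/52706 ≈ -1.8973e-5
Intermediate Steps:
n(C, v) = 1040 + v (n(C, v) = -2 + (v - 1*(-1042)) = -2 + (v + 1042) = -2 + (1042 + v) = 1040 + v)
s = -52610 (s = -2 + ((-343 - 479)*192)/3 = -2 + (-822*192)/3 = -2 + (1/3)*(-157824) = -2 - 52608 = -52610)
1/(n(-1827, -1136) + s) = 1/((1040 - 1136) - 52610) = 1/(-96 - 52610) = 1/(-52706) = -1/52706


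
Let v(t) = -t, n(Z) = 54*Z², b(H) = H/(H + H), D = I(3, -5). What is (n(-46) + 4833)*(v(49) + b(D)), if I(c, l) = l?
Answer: -11552409/2 ≈ -5.7762e+6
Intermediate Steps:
D = -5
b(H) = ½ (b(H) = H/((2*H)) = H*(1/(2*H)) = ½)
(n(-46) + 4833)*(v(49) + b(D)) = (54*(-46)² + 4833)*(-1*49 + ½) = (54*2116 + 4833)*(-49 + ½) = (114264 + 4833)*(-97/2) = 119097*(-97/2) = -11552409/2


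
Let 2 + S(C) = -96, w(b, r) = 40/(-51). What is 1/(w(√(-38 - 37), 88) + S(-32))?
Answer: -51/5038 ≈ -0.010123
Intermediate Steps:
w(b, r) = -40/51 (w(b, r) = 40*(-1/51) = -40/51)
S(C) = -98 (S(C) = -2 - 96 = -98)
1/(w(√(-38 - 37), 88) + S(-32)) = 1/(-40/51 - 98) = 1/(-5038/51) = -51/5038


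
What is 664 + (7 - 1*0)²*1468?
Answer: 72596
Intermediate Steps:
664 + (7 - 1*0)²*1468 = 664 + (7 + 0)²*1468 = 664 + 7²*1468 = 664 + 49*1468 = 664 + 71932 = 72596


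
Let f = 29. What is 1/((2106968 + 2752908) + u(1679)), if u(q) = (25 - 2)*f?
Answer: 1/4860543 ≈ 2.0574e-7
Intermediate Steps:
u(q) = 667 (u(q) = (25 - 2)*29 = 23*29 = 667)
1/((2106968 + 2752908) + u(1679)) = 1/((2106968 + 2752908) + 667) = 1/(4859876 + 667) = 1/4860543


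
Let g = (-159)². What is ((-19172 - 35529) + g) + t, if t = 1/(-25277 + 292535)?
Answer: -7862730359/267258 ≈ -29420.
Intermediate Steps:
g = 25281
t = 1/267258 ≈ 3.7417e-6
((-19172 - 35529) + g) + t = ((-19172 - 35529) + 25281) + 1/267258 = (-54701 + 25281) + 1/267258 = -29420 + 1/267258 = -7862730359/267258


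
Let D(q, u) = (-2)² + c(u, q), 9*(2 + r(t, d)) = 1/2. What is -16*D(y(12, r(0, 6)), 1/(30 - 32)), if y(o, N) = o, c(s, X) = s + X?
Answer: -248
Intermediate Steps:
r(t, d) = -35/18 (r(t, d) = -2 + (⅑)/2 = -2 + (⅑)*(½) = -2 + 1/18 = -35/18)
c(s, X) = X + s
D(q, u) = 4 + q + u (D(q, u) = (-2)² + (q + u) = 4 + (q + u) = 4 + q + u)
-16*D(y(12, r(0, 6)), 1/(30 - 32)) = -16*(4 + 12 + 1/(30 - 32)) = -16*(4 + 12 + 1/(-2)) = -16*(4 + 12 - ½) = -16*31/2 = -248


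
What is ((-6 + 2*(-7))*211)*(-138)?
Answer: 582360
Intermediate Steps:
((-6 + 2*(-7))*211)*(-138) = ((-6 - 14)*211)*(-138) = -20*211*(-138) = -4220*(-138) = 582360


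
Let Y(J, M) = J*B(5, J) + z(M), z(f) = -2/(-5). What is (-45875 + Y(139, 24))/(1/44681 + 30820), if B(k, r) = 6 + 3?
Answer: -9969135358/6885342105 ≈ -1.4479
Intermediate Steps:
B(k, r) = 9
z(f) = ⅖ (z(f) = -2*(-⅕) = ⅖)
Y(J, M) = ⅖ + 9*J (Y(J, M) = J*9 + ⅖ = 9*J + ⅖ = ⅖ + 9*J)
(-45875 + Y(139, 24))/(1/44681 + 30820) = (-45875 + (⅖ + 9*139))/(1/44681 + 30820) = (-45875 + (⅖ + 1251))/(1/44681 + 30820) = (-45875 + 6257/5)/(1377068421/44681) = -223118/5*44681/1377068421 = -9969135358/6885342105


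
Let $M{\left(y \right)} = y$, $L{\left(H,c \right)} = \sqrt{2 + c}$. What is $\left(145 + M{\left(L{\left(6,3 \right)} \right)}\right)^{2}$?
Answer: $\left(145 + \sqrt{5}\right)^{2} \approx 21678.0$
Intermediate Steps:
$\left(145 + M{\left(L{\left(6,3 \right)} \right)}\right)^{2} = \left(145 + \sqrt{2 + 3}\right)^{2} = \left(145 + \sqrt{5}\right)^{2}$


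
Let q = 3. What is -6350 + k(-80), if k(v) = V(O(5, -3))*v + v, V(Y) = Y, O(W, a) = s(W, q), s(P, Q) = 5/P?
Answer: -6510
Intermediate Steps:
O(W, a) = 5/W
k(v) = 2*v (k(v) = (5/5)*v + v = (5*(1/5))*v + v = 1*v + v = v + v = 2*v)
-6350 + k(-80) = -6350 + 2*(-80) = -6350 - 160 = -6510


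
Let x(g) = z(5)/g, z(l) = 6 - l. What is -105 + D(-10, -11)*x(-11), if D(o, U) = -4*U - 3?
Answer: -1196/11 ≈ -108.73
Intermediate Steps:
D(o, U) = -3 - 4*U
x(g) = 1/g (x(g) = (6 - 1*5)/g = (6 - 5)/g = 1/g)
-105 + D(-10, -11)*x(-11) = -105 + (-3 - 4*(-11))/(-11) = -105 + (-3 + 44)*(-1/11) = -105 + 41*(-1/11) = -105 - 41/11 = -1196/11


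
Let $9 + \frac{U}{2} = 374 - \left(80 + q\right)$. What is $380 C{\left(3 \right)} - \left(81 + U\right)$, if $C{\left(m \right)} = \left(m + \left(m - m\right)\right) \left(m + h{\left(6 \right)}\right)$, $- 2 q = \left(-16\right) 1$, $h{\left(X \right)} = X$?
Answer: $9625$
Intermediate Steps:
$q = 8$ ($q = - \frac{\left(-16\right) 1}{2} = \left(- \frac{1}{2}\right) \left(-16\right) = 8$)
$U = 554$ ($U = -18 + 2 \left(374 - \left(80 + 8\right)\right) = -18 + 2 \left(374 - 88\right) = -18 + 2 \cdot 286 = -18 + 572 = 554$)
$C{\left(m \right)} = m \left(6 + m\right)$ ($C{\left(m \right)} = \left(m + \left(m - m\right)\right) \left(m + 6\right) = \left(m + 0\right) \left(6 + m\right) = m \left(6 + m\right)$)
$380 C{\left(3 \right)} - \left(81 + U\right) = 380 \cdot 3 \left(6 + 3\right) - 635 = 380 \cdot 3 \cdot 9 - 635 = 380 \cdot 27 - 635 = 10260 - 635 = 9625$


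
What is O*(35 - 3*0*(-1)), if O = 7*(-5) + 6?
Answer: -1015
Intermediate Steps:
O = -29 (O = -35 + 6 = -29)
O*(35 - 3*0*(-1)) = -29*(35 - 3*0*(-1)) = -29*(35 + 0*(-1)) = -29*(35 + 0) = -29*35 = -1015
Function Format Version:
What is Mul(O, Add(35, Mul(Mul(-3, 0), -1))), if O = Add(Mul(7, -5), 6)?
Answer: -1015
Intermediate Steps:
O = -29 (O = Add(-35, 6) = -29)
Mul(O, Add(35, Mul(Mul(-3, 0), -1))) = Mul(-29, Add(35, Mul(Mul(-3, 0), -1))) = Mul(-29, Add(35, Mul(0, -1))) = Mul(-29, Add(35, 0)) = Mul(-29, 35) = -1015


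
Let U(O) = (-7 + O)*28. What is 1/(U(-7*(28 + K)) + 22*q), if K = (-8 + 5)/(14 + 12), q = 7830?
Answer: 13/2165782 ≈ 6.0025e-6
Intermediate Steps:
K = -3/26 ≈ -0.11538
U(O) = -196 + 28*O
1/(U(-7*(28 + K)) + 22*q) = 1/((-196 + 28*(-7*(28 - 3/26))) + 22*7830) = 1/((-196 + 28*(-7*725/26)) + 172260) = 1/((-196 + 28*(-5075/26)) + 172260) = 1/((-196 - 71050/13) + 172260) = 1/(-73598/13 + 172260) = 1/(2165782/13) = 13/2165782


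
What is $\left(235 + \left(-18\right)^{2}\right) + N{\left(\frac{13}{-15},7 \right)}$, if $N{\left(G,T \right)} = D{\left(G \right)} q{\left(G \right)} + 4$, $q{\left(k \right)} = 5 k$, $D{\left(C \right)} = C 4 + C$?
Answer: $\frac{5236}{9} \approx 581.78$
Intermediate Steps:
$D{\left(C \right)} = 5 C$ ($D{\left(C \right)} = 4 C + C = 5 C$)
$N{\left(G,T \right)} = 4 + 25 G^{2}$ ($N{\left(G,T \right)} = 5 G 5 G + 4 = 25 G^{2} + 4 = 4 + 25 G^{2}$)
$\left(235 + \left(-18\right)^{2}\right) + N{\left(\frac{13}{-15},7 \right)} = \left(235 + \left(-18\right)^{2}\right) + \left(4 + 25 \left(\frac{13}{-15}\right)^{2}\right) = \left(235 + 324\right) + \left(4 + 25 \left(13 \left(- \frac{1}{15}\right)\right)^{2}\right) = 559 + \left(4 + 25 \left(- \frac{13}{15}\right)^{2}\right) = 559 + \left(4 + 25 \cdot \frac{169}{225}\right) = 559 + \left(4 + \frac{169}{9}\right) = 559 + \frac{205}{9} = \frac{5236}{9}$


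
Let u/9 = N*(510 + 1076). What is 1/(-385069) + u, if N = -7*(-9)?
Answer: 346277919077/385069 ≈ 8.9926e+5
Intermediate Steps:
N = 63
u = 899262 (u = 9*(63*(510 + 1076)) = 9*(63*1586) = 9*99918 = 899262)
1/(-385069) + u = 1/(-385069) + 899262 = -1/385069 + 899262 = 346277919077/385069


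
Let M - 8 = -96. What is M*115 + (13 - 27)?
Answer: -10134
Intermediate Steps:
M = -88 (M = 8 - 96 = -88)
M*115 + (13 - 27) = -88*115 + (13 - 27) = -10120 - 14 = -10134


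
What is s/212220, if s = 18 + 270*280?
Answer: 4201/11790 ≈ 0.35632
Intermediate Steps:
s = 75618 (s = 18 + 75600 = 75618)
s/212220 = 75618/212220 = 75618*(1/212220) = 4201/11790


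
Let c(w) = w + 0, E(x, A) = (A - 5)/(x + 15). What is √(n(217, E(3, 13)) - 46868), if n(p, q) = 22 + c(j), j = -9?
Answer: I*√46855 ≈ 216.46*I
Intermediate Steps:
E(x, A) = (-5 + A)/(15 + x)
c(w) = w
n(p, q) = 13 (n(p, q) = 22 - 9 = 13)
√(n(217, E(3, 13)) - 46868) = √(13 - 46868) = √(-46855) = I*√46855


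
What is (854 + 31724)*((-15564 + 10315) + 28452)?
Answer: 755907334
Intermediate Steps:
(854 + 31724)*((-15564 + 10315) + 28452) = 32578*(-5249 + 28452) = 32578*23203 = 755907334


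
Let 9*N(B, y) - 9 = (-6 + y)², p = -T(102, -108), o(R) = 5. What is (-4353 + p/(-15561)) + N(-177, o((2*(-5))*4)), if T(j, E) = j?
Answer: -67719641/15561 ≈ -4351.9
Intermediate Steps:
p = -102 (p = -1*102 = -102)
N(B, y) = 1 + (-6 + y)²/9
(-4353 + p/(-15561)) + N(-177, o((2*(-5))*4)) = (-4353 - 102/(-15561)) + (1 + (-6 + 5)²/9) = (-4353 - 102*(-1/15561)) + (1 + (⅑)*(-1)²) = (-4353 + 34/5187) + (1 + (⅑)*1) = -22578977/5187 + (1 + ⅑) = -22578977/5187 + 10/9 = -67719641/15561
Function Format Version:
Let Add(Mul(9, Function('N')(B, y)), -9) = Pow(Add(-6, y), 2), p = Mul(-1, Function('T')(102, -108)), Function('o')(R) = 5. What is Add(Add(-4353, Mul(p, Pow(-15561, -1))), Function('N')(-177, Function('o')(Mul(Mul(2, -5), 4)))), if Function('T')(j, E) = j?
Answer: Rational(-67719641, 15561) ≈ -4351.9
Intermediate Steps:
p = -102 (p = Mul(-1, 102) = -102)
Function('N')(B, y) = Add(1, Mul(Rational(1, 9), Pow(Add(-6, y), 2)))
Add(Add(-4353, Mul(p, Pow(-15561, -1))), Function('N')(-177, Function('o')(Mul(Mul(2, -5), 4)))) = Add(Add(-4353, Mul(-102, Pow(-15561, -1))), Add(1, Mul(Rational(1, 9), Pow(Add(-6, 5), 2)))) = Add(Add(-4353, Mul(-102, Rational(-1, 15561))), Add(1, Mul(Rational(1, 9), Pow(-1, 2)))) = Add(Add(-4353, Rational(34, 5187)), Add(1, Mul(Rational(1, 9), 1))) = Add(Rational(-22578977, 5187), Add(1, Rational(1, 9))) = Add(Rational(-22578977, 5187), Rational(10, 9)) = Rational(-67719641, 15561)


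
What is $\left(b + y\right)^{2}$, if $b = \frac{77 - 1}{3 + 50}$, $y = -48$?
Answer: $\frac{6091024}{2809} \approx 2168.4$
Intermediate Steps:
$b = \frac{76}{53} \approx 1.434$
$\left(b + y\right)^{2} = \left(\frac{76}{53} - 48\right)^{2} = \left(- \frac{2468}{53}\right)^{2} = \frac{6091024}{2809}$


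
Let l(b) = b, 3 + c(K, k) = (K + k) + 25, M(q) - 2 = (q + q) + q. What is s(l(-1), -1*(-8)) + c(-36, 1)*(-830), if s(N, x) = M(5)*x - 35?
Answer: 10891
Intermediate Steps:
M(q) = 2 + 3*q (M(q) = 2 + ((q + q) + q) = 2 + (2*q + q) = 2 + 3*q)
c(K, k) = 22 + K + k (c(K, k) = -3 + ((K + k) + 25) = -3 + (25 + K + k) = 22 + K + k)
s(N, x) = -35 + 17*x (s(N, x) = (2 + 3*5)*x - 35 = (2 + 15)*x - 35 = 17*x - 35 = -35 + 17*x)
s(l(-1), -1*(-8)) + c(-36, 1)*(-830) = (-35 + 17*(-1*(-8))) + (22 - 36 + 1)*(-830) = (-35 + 17*8) - 13*(-830) = (-35 + 136) + 10790 = 101 + 10790 = 10891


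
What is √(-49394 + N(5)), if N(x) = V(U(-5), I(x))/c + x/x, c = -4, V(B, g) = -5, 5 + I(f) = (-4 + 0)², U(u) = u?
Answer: I*√197567/2 ≈ 222.24*I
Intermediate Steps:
I(f) = 11 (I(f) = -5 + (-4 + 0)² = -5 + (-4)² = -5 + 16 = 11)
N(x) = 9/4 (N(x) = -5/(-4) + x/x = -5*(-¼) + 1 = 5/4 + 1 = 9/4)
√(-49394 + N(5)) = √(-49394 + 9/4) = √(-197567/4) = I*√197567/2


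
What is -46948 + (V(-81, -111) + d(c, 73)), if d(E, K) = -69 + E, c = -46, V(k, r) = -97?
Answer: -47160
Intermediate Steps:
-46948 + (V(-81, -111) + d(c, 73)) = -46948 + (-97 + (-69 - 46)) = -46948 + (-97 - 115) = -46948 - 212 = -47160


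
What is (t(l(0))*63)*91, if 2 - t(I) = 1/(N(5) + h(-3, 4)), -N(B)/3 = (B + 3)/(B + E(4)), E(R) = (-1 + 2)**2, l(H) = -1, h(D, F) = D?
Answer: 12285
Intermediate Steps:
E(R) = 1 (E(R) = 1**2 = 1)
N(B) = -3*(3 + B)/(1 + B) (N(B) = -3*(B + 3)/(B + 1) = -3*(3 + B)/(1 + B))
t(I) = 15/7 (t(I) = 2 - 1/(3*(-3 - 1*5)/(1 + 5) - 3) = 2 - 1/(3*(-3 - 5)/6 - 3) = 2 - 1/(3*(1/6)*(-8) - 3) = 2 - 1/(-4 - 3) = 2 - 1/(-7) = 2 - 1*(-1/7) = 2 + 1/7 = 15/7)
(t(l(0))*63)*91 = ((15/7)*63)*91 = 135*91 = 12285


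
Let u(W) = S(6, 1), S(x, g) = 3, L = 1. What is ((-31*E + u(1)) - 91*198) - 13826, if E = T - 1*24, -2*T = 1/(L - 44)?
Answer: -2674373/86 ≈ -31097.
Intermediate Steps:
T = 1/86 (T = -1/(2*(1 - 44)) = -1/2/(-43) = -1/2*(-1/43) = 1/86 ≈ 0.011628)
u(W) = 3
E = -2063/86 (E = 1/86 - 1*24 = 1/86 - 24 = -2063/86 ≈ -23.988)
((-31*E + u(1)) - 91*198) - 13826 = ((-31*(-2063/86) + 3) - 91*198) - 13826 = ((63953/86 + 3) - 18018) - 13826 = (64211/86 - 18018) - 13826 = -1485337/86 - 13826 = -2674373/86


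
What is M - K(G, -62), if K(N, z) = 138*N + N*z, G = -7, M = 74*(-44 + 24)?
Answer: -948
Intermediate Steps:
M = -1480 (M = 74*(-20) = -1480)
M - K(G, -62) = -1480 - (-7)*(138 - 62) = -1480 - (-7)*76 = -1480 - 1*(-532) = -1480 + 532 = -948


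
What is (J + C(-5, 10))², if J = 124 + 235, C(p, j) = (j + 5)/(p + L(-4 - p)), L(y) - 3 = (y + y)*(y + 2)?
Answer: 2105401/16 ≈ 1.3159e+5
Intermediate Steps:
L(y) = 3 + 2*y*(2 + y) (L(y) = 3 + (y + y)*(y + 2) = 3 + (2*y)*(2 + y) = 3 + 2*y*(2 + y))
C(p, j) = (5 + j)/(-13 - 3*p + 2*(-4 - p)²) (C(p, j) = (j + 5)/(p + (3 + 2*(-4 - p)² + 4*(-4 - p))) = (5 + j)/(p + (3 + 2*(-4 - p)² + (-16 - 4*p))) = (5 + j)/(p + (-13 - 4*p + 2*(-4 - p)²)) = (5 + j)/(-13 - 3*p + 2*(-4 - p)²))
J = 359
(J + C(-5, 10))² = (359 + (5 + 10)/(19 + 2*(-5)² + 13*(-5)))² = (359 + 15/(19 + 2*25 - 65))² = (359 + 15/(19 + 50 - 65))² = (359 + 15/4)² = (1451/4)² = 2105401/16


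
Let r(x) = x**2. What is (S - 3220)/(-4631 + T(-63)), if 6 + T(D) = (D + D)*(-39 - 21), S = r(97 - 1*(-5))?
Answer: 7184/2923 ≈ 2.4577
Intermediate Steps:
S = 10404 (S = (97 - 1*(-5))**2 = (97 + 5)**2 = 102**2 = 10404)
T(D) = -6 - 120*D (T(D) = -6 + (D + D)*(-39 - 21) = -6 + (2*D)*(-60) = -6 - 120*D)
(S - 3220)/(-4631 + T(-63)) = (10404 - 3220)/(-4631 + (-6 - 120*(-63))) = 7184/(-4631 + (-6 + 7560)) = 7184/(-4631 + 7554) = 7184/2923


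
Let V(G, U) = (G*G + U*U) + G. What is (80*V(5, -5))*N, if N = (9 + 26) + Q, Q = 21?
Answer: 246400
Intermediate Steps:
V(G, U) = G + G² + U² (V(G, U) = (G² + U²) + G = G + G² + U²)
N = 56 (N = (9 + 26) + 21 = 35 + 21 = 56)
(80*V(5, -5))*N = (80*(5 + 5² + (-5)²))*56 = (80*(5 + 25 + 25))*56 = (80*55)*56 = 4400*56 = 246400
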